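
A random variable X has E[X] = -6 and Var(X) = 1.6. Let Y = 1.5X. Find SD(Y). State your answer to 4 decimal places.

Var(1.5X) = (1.5)²·1.6 = 3.6
SD(Y) = √3.6 ≈ 1.8974

1.8974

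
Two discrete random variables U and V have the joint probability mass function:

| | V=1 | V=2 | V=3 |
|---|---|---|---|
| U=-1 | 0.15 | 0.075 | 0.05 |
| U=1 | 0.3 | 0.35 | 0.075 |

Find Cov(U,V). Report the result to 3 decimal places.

E[U] = 0.45,  E[V] = 1.675
E[UV] = 0.775
Cov(U,V) = E[UV] − E[U]E[V] = 0.775 − (0.45)(1.675) = 0.02125

0.021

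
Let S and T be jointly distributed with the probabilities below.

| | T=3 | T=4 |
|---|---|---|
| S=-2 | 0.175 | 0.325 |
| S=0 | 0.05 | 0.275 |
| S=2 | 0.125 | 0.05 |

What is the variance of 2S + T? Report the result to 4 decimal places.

8.8275

E[S] = -0.65,  E[T] = 3.65,  E[ST] = -2.5
var(S) = 2.7 − (-0.65)² = 2.2775;  var(T) = 13.55 − (3.65)² = 0.2275
Cov(S,T) = -2.5 − (-0.65)(3.65) = -0.1275
var(2S + T) = (2)²·2.2775 + (1)²·0.2275 + 2·(2)·(1)·-0.1275 = 8.8275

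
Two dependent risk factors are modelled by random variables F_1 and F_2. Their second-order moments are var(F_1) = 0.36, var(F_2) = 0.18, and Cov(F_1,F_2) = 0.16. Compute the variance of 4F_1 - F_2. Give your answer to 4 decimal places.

4.6600

var(4F_1 - F_2) = (4)²·var(F_1) + (-1)²·var(F_2) + 2·(4)·(-1)·Cov(F_1,F_2)
= 16·0.36 + 1·0.18 + -8·0.16 = 4.66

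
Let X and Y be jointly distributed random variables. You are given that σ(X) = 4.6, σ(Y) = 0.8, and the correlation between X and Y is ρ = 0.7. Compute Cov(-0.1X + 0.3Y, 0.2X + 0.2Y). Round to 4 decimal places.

Var(X) = (4.6)² = 21.16;  Var(Y) = (0.8)² = 0.64
Cov(X,Y) = ρ·σ(X)·σ(Y) = 0.7·4.6·0.8 = 2.576
Cov(-0.1X + 0.3Y, 0.2X + 0.2Y) = (-0.1)(0.2)Var(X) + (0.3)(0.2)Var(Y) + [(-0.1)(0.2) + (0.3)(0.2)]Cov(X,Y)
= -0.02·21.16 + 0.06·0.64 + 0.04·2.576 = -0.28176

-0.2818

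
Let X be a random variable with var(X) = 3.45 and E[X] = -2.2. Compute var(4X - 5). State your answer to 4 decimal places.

var(4X - 5) = (4)²·var(X) = 16·3.45 = 55.2

55.2000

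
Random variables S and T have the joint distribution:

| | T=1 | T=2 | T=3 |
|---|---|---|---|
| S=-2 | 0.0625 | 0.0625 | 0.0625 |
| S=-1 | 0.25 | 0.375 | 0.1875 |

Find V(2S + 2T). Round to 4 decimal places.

E[S] = -1.1875,  E[T] = 1.9375,  E[ST] = -2.3125
V(S) = 1.5625 − (-1.1875)² = 0.15234375;  V(T) = 4.3125 − (1.9375)² = 0.55859375
Cov(S,T) = -2.3125 − (-1.1875)(1.9375) = -0.01171875
V(2S + 2T) = (2)²·0.15234375 + (2)²·0.55859375 + 2·(2)·(2)·-0.01171875 = 2.75

2.7500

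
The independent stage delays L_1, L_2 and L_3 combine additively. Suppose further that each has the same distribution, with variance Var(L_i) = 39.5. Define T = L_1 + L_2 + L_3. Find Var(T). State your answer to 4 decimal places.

By independence, Var(T) = (1)²Var(L_1) + (1)²Var(L_2) + (1)²Var(L_3)
= (1)²·39.5 + (1)²·39.5 + (1)²·39.5 = 118.5

118.5000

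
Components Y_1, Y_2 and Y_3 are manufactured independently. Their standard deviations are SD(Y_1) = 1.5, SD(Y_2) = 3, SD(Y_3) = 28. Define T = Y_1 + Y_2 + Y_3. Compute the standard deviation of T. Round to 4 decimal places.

var(Y_1) = 2.25, var(Y_2) = 9, var(Y_3) = 784
By independence, var(T) = (1)²var(Y_1) + (1)²var(Y_2) + (1)²var(Y_3)
= (1)²·2.25 + (1)²·9 + (1)²·784 = 795.25
SD(T) = √795.25 ≈ 28.2002

28.2002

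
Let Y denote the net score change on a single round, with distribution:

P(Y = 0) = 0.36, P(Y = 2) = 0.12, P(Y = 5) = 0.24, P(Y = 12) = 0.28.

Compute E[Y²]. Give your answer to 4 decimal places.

E[Y²] = (0)²(0.36) + (2)²(0.12) + (5)²(0.24) + (12)²(0.28) = 46.8

46.8000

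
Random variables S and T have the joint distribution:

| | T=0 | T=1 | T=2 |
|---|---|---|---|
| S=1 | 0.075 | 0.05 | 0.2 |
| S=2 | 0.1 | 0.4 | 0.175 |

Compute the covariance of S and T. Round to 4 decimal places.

E[S] = 1.675,  E[T] = 1.2
E[ST] = 1.95
Cov(S,T) = E[ST] − E[S]E[T] = 1.95 − (1.675)(1.2) = -0.06

-0.0600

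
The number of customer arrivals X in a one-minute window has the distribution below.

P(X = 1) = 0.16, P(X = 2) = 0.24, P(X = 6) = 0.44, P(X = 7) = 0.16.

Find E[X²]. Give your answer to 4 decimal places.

24.8000

E[X²] = (1)²(0.16) + (2)²(0.24) + (6)²(0.44) + (7)²(0.16) = 24.8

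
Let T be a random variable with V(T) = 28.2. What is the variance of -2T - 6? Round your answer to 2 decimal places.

112.80

V(-2T - 6) = (-2)²·V(T) = 4·28.2 = 112.8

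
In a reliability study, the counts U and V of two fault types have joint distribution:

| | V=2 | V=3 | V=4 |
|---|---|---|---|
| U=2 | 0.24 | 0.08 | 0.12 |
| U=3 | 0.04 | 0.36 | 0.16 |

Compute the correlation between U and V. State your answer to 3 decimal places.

E[U] = 2.56,  E[V] = 3
E[UV] = 7.8
cov(U,V) = E[UV] − E[U]E[V] = 7.8 − (2.56)(3) = 0.12
Var(U) = 0.2464,  Var(V) = 0.56
ρ = 0.12 / √(0.2464·0.56) ≈ 0.323

0.323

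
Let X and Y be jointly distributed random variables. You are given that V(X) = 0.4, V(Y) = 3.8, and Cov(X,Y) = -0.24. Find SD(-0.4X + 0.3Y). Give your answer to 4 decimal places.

0.6809

V(-0.4X + 0.3Y) = (-0.4)²·V(X) + (0.3)²·V(Y) + 2·(-0.4)·(0.3)·Cov(X,Y)
= 0.16·0.4 + 0.09·3.8 + -0.24·-0.24 = 0.4636
SD(-0.4X + 0.3Y) = √0.4636 ≈ 0.6809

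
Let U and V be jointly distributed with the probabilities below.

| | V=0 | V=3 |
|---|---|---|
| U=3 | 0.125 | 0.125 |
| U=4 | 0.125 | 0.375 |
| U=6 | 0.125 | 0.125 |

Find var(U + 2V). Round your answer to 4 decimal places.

E[U] = 4.25,  E[V] = 1.875,  E[UV] = 7.875
var(U) = 19.25 − (4.25)² = 1.1875;  var(V) = 5.625 − (1.875)² = 2.109375
cov(U,V) = 7.875 − (4.25)(1.875) = -0.09375
var(U + 2V) = (1)²·1.1875 + (2)²·2.109375 + 2·(1)·(2)·-0.09375 = 9.25

9.2500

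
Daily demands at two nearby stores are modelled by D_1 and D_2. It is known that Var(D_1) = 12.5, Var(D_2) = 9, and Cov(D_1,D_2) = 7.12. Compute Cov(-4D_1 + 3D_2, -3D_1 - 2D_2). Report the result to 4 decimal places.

Cov(-4D_1 + 3D_2, -3D_1 - 2D_2) = (-4)(-3)Var(D_1) + (3)(-2)Var(D_2) + [(-4)(-2) + (3)(-3)]Cov(D_1,D_2)
= 12·12.5 + -6·9 + -1·7.12 = 88.88

88.8800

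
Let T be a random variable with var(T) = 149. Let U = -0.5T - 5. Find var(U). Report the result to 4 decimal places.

var(-0.5T - 5) = (-0.5)²·var(T) = 0.25·149 = 37.25

37.2500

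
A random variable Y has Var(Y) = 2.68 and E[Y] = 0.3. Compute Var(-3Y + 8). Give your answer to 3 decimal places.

Var(-3Y + 8) = (-3)²·Var(Y) = 9·2.68 = 24.12

24.120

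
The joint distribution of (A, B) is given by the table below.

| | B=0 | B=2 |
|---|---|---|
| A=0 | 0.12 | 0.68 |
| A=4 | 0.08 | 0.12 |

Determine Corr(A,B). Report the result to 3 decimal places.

-0.250

E[A] = 0.8,  E[B] = 1.6
E[AB] = 0.96
Cov(A,B) = E[AB] − E[A]E[B] = 0.96 − (0.8)(1.6) = -0.32
V(A) = 2.56,  V(B) = 0.64
ρ = -0.32 / √(2.56·0.64) ≈ -0.250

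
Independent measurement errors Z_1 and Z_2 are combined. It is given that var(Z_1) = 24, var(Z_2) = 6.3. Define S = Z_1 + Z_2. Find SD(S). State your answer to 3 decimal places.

By independence, var(S) = (1)²var(Z_1) + (1)²var(Z_2)
= (1)²·24 + (1)²·6.3 = 30.3
SD(S) = √30.3 ≈ 5.505

5.505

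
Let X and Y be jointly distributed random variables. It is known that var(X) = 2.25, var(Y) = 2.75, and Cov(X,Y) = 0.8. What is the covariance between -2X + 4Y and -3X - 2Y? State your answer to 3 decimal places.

-14.900

Cov(-2X + 4Y, -3X - 2Y) = (-2)(-3)var(X) + (4)(-2)var(Y) + [(-2)(-2) + (4)(-3)]Cov(X,Y)
= 6·2.25 + -8·2.75 + -8·0.8 = -14.9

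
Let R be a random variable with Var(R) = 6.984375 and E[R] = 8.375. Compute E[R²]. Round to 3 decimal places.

E[R²] = Var(R) + (E[R])² = 6.984375 + (8.375)² = 77.125

77.125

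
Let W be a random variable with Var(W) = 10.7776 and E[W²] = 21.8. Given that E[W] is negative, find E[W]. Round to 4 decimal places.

(E[W])² = E[W²] − Var(W) = 21.8 − 10.7776 = 11.0224
E[W] = −√11.0224 = -3.32

-3.3200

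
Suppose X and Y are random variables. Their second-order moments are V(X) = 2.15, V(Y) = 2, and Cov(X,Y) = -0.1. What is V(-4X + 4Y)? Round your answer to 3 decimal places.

69.600

V(-4X + 4Y) = (-4)²·V(X) + (4)²·V(Y) + 2·(-4)·(4)·Cov(X,Y)
= 16·2.15 + 16·2 + -32·-0.1 = 69.6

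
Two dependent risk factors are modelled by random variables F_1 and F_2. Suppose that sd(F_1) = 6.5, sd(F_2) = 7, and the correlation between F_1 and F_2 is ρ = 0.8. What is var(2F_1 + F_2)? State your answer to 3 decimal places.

363.600

var(F_1) = (6.5)² = 42.25;  var(F_2) = (7)² = 49
Cov(F_1,F_2) = ρ·sd(F_1)·sd(F_2) = 0.8·6.5·7 = 36.4
var(2F_1 + F_2) = (2)²·var(F_1) + (1)²·var(F_2) + 2·(2)·(1)·Cov(F_1,F_2)
= 4·42.25 + 1·49 + 4·36.4 = 363.6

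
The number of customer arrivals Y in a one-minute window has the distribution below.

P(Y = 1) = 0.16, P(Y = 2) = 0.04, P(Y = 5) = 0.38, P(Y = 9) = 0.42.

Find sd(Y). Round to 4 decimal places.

2.9654

E[Y] = (1)(0.16) + (2)(0.04) + (5)(0.38) + (9)(0.42) = 5.92
E[Y²] = (1)²(0.16) + (2)²(0.04) + (5)²(0.38) + (9)²(0.42) = 43.84
Var(Y) = E[Y²] − (E[Y])² = 43.84 − (5.92)² = 8.7936
sd(Y) = √8.7936 ≈ 2.9654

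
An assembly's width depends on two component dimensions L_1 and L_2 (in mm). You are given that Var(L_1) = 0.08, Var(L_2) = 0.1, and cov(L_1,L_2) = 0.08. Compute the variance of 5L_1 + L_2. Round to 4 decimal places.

2.9000

Var(5L_1 + L_2) = (5)²·Var(L_1) + (1)²·Var(L_2) + 2·(5)·(1)·cov(L_1,L_2)
= 25·0.08 + 1·0.1 + 10·0.08 = 2.9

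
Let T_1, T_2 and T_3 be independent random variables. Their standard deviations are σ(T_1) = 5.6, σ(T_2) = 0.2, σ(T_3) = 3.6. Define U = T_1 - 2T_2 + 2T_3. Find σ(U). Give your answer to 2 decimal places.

var(T_1) = 31.36, var(T_2) = 0.04, var(T_3) = 12.96
By independence, var(U) = (1)²var(T_1) + (-2)²var(T_2) + (2)²var(T_3)
= (1)²·31.36 + (-2)²·0.04 + (2)²·12.96 = 83.36
σ(U) = √83.36 ≈ 9.13

9.13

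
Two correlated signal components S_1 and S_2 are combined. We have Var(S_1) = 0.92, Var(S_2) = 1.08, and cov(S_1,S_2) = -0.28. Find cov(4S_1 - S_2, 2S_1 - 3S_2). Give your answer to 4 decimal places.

cov(4S_1 - S_2, 2S_1 - 3S_2) = (4)(2)Var(S_1) + (-1)(-3)Var(S_2) + [(4)(-3) + (-1)(2)]cov(S_1,S_2)
= 8·0.92 + 3·1.08 + -14·-0.28 = 14.52

14.5200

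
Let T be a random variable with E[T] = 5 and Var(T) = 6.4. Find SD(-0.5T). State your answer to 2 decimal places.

Var(-0.5T) = (-0.5)²·6.4 = 1.6
SD(-0.5T) = √1.6 ≈ 1.26

1.26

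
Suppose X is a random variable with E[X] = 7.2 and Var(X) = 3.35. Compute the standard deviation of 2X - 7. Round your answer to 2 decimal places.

Var(2X - 7) = (2)²·3.35 = 13.4
SD(2X - 7) = √13.4 ≈ 3.66

3.66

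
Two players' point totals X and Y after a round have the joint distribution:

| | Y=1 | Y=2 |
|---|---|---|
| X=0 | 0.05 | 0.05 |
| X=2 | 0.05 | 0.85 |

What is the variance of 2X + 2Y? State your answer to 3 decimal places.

2.440

E[X] = 1.8,  E[Y] = 1.9,  E[XY] = 3.5
var(X) = 3.6 − (1.8)² = 0.36;  var(Y) = 3.7 − (1.9)² = 0.09
Cov(X,Y) = 3.5 − (1.8)(1.9) = 0.08
var(2X + 2Y) = (2)²·0.36 + (2)²·0.09 + 2·(2)·(2)·0.08 = 2.44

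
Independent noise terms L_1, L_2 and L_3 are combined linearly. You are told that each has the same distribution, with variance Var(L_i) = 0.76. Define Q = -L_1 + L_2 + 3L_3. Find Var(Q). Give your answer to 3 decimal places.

8.360

By independence, Var(Q) = (-1)²Var(L_1) + (1)²Var(L_2) + (3)²Var(L_3)
= (-1)²·0.76 + (1)²·0.76 + (3)²·0.76 = 8.36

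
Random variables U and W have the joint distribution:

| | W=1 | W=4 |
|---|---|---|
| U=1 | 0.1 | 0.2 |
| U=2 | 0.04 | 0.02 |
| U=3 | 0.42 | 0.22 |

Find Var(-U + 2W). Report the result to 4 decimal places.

11.2500

E[U] = 2.34,  E[W] = 2.32,  E[UW] = 5.04
Var(U) = 6.3 − (2.34)² = 0.8244;  Var(W) = 7.6 − (2.32)² = 2.2176
Cov(U,W) = 5.04 − (2.34)(2.32) = -0.3888
Var(-U + 2W) = (-1)²·0.8244 + (2)²·2.2176 + 2·(-1)·(2)·-0.3888 = 11.25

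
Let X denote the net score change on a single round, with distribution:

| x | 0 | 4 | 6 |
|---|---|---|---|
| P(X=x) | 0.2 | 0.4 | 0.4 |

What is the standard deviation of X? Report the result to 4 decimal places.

E[X] = (0)(0.2) + (4)(0.4) + (6)(0.4) = 4
E[X²] = (0)²(0.2) + (4)²(0.4) + (6)²(0.4) = 20.8
Var(X) = E[X²] − (E[X])² = 20.8 − (4)² = 4.8
σ(X) = √4.8 ≈ 2.1909

2.1909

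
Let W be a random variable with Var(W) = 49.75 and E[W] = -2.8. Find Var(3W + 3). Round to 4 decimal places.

447.7500

Var(3W + 3) = (3)²·Var(W) = 9·49.75 = 447.75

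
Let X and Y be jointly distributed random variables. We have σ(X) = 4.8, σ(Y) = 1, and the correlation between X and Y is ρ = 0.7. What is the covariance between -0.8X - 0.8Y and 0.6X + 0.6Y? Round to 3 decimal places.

-14.765

var(X) = (4.8)² = 23.04;  var(Y) = (1)² = 1
cov(X,Y) = ρ·σ(X)·σ(Y) = 0.7·4.8·1 = 3.36
cov(-0.8X - 0.8Y, 0.6X + 0.6Y) = (-0.8)(0.6)var(X) + (-0.8)(0.6)var(Y) + [(-0.8)(0.6) + (-0.8)(0.6)]cov(X,Y)
= -0.48·23.04 + -0.48·1 + -0.96·3.36 = -14.7648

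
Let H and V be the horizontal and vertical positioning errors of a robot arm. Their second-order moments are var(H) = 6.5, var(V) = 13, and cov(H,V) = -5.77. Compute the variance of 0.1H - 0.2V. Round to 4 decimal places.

var(0.1H - 0.2V) = (0.1)²·var(H) + (-0.2)²·var(V) + 2·(0.1)·(-0.2)·cov(H,V)
= 0.01·6.5 + 0.04·13 + -0.04·-5.77 = 0.8158

0.8158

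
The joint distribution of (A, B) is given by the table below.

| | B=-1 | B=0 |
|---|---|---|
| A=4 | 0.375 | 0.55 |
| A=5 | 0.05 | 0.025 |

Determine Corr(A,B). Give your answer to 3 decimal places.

-0.139

E[A] = 4.075,  E[B] = -0.425
E[AB] = -1.75
Cov(A,B) = E[AB] − E[A]E[B] = -1.75 − (4.075)(-0.425) = -0.018125
Var(A) = 0.069375,  Var(B) = 0.244375
ρ = -0.018125 / √(0.069375·0.244375) ≈ -0.139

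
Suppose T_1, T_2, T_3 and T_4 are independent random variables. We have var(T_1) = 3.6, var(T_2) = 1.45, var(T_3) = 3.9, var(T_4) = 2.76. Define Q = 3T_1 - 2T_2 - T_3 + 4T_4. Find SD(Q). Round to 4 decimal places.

9.2876

By independence, var(Q) = (3)²var(T_1) + (-2)²var(T_2) + (-1)²var(T_3) + (4)²var(T_4)
= (3)²·3.6 + (-2)²·1.45 + (-1)²·3.9 + (4)²·2.76 = 86.26
SD(Q) = √86.26 ≈ 9.2876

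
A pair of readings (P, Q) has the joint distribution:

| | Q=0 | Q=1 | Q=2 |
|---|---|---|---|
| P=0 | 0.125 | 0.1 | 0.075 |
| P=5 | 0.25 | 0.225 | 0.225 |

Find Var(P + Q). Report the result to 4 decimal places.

6.1944

E[P] = 3.5,  E[Q] = 0.925,  E[PQ] = 3.375
Var(P) = 17.5 − (3.5)² = 5.25;  Var(Q) = 1.525 − (0.925)² = 0.669375
Cov(P,Q) = 3.375 − (3.5)(0.925) = 0.1375
Var(P + Q) = (1)²·5.25 + (1)²·0.669375 + 2·(1)·(1)·0.1375 = 6.194375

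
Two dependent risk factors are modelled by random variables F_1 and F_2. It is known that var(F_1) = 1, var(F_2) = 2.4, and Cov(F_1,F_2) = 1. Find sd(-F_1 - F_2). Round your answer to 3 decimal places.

var(-F_1 - F_2) = (-1)²·var(F_1) + (-1)²·var(F_2) + 2·(-1)·(-1)·Cov(F_1,F_2)
= 1·1 + 1·2.4 + 2·1 = 5.4
sd(-F_1 - F_2) = √5.4 ≈ 2.324

2.324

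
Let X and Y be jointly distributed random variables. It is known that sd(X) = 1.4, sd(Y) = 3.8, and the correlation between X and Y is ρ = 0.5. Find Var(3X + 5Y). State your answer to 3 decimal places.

Var(X) = (1.4)² = 1.96;  Var(Y) = (3.8)² = 14.44
Cov(X,Y) = ρ·sd(X)·sd(Y) = 0.5·1.4·3.8 = 2.66
Var(3X + 5Y) = (3)²·Var(X) + (5)²·Var(Y) + 2·(3)·(5)·Cov(X,Y)
= 9·1.96 + 25·14.44 + 30·2.66 = 458.44

458.440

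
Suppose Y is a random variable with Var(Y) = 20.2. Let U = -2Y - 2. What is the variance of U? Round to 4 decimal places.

Var(-2Y - 2) = (-2)²·Var(Y) = 4·20.2 = 80.8

80.8000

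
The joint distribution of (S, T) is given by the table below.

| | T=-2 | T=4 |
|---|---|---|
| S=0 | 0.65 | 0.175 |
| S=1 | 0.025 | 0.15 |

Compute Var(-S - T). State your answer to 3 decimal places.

E[S] = 0.175,  E[T] = -0.05,  E[ST] = 0.55
Var(S) = 0.175 − (0.175)² = 0.144375;  Var(T) = 7.9 − (-0.05)² = 7.8975
Cov(S,T) = 0.55 − (0.175)(-0.05) = 0.55875
Var(-S - T) = (-1)²·0.144375 + (-1)²·7.8975 + 2·(-1)·(-1)·0.55875 = 9.159375

9.159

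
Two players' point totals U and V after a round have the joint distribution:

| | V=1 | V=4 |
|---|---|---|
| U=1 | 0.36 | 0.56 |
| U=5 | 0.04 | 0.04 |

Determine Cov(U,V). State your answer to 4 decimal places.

E[U] = 1.32,  E[V] = 2.8
E[UV] = 3.6
Cov(U,V) = E[UV] − E[U]E[V] = 3.6 − (1.32)(2.8) = -0.096

-0.0960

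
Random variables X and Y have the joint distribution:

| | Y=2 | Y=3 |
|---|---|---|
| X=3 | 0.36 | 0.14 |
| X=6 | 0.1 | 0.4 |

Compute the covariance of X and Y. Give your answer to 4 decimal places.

0.3900

E[X] = 4.5,  E[Y] = 2.54
E[XY] = 11.82
cov(X,Y) = E[XY] − E[X]E[Y] = 11.82 − (4.5)(2.54) = 0.39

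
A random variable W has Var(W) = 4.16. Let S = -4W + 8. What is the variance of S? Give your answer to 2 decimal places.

Var(-4W + 8) = (-4)²·Var(W) = 16·4.16 = 66.56

66.56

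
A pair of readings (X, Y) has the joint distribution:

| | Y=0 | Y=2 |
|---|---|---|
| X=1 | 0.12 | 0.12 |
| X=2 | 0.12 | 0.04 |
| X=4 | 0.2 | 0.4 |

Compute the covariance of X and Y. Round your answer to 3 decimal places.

E[X] = 2.96,  E[Y] = 1.12
E[XY] = 3.6
Cov(X,Y) = E[XY] − E[X]E[Y] = 3.6 − (2.96)(1.12) = 0.2848

0.285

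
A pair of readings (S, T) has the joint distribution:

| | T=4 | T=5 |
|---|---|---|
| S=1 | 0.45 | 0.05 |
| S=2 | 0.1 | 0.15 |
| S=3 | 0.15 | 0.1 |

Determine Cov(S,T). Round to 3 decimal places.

E[S] = 1.75,  E[T] = 4.3
E[ST] = 7.65
Cov(S,T) = E[ST] − E[S]E[T] = 7.65 − (1.75)(4.3) = 0.125

0.125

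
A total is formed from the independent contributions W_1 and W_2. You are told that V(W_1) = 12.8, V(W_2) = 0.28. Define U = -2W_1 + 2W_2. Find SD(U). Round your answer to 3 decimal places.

7.233

By independence, V(U) = (-2)²V(W_1) + (2)²V(W_2)
= (-2)²·12.8 + (2)²·0.28 = 52.32
SD(U) = √52.32 ≈ 7.233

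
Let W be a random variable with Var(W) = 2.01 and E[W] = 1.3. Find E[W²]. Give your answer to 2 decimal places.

E[W²] = Var(W) + (E[W])² = 2.01 + (1.3)² = 3.7

3.70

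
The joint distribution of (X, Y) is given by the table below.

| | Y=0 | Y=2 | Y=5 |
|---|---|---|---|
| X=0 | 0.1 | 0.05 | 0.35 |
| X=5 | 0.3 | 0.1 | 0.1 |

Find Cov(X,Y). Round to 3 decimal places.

-2.875

E[X] = 2.5,  E[Y] = 2.55
E[XY] = 3.5
Cov(X,Y) = E[XY] − E[X]E[Y] = 3.5 − (2.5)(2.55) = -2.875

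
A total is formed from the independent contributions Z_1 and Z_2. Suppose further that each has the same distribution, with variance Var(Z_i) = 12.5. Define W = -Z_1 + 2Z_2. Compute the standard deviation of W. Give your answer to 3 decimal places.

7.906

By independence, Var(W) = (-1)²Var(Z_1) + (2)²Var(Z_2)
= (-1)²·12.5 + (2)²·12.5 = 62.5
SD(W) = √62.5 ≈ 7.906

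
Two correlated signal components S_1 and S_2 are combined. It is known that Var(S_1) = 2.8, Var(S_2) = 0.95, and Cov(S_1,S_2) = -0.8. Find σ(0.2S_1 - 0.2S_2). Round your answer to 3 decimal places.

Var(0.2S_1 - 0.2S_2) = (0.2)²·Var(S_1) + (-0.2)²·Var(S_2) + 2·(0.2)·(-0.2)·Cov(S_1,S_2)
= 0.04·2.8 + 0.04·0.95 + -0.08·-0.8 = 0.214
σ(0.2S_1 - 0.2S_2) = √0.214 ≈ 0.463

0.463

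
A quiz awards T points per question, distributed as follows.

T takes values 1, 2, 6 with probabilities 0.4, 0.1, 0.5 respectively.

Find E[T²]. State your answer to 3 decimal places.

E[T²] = (1)²(0.4) + (2)²(0.1) + (6)²(0.5) = 18.8

18.800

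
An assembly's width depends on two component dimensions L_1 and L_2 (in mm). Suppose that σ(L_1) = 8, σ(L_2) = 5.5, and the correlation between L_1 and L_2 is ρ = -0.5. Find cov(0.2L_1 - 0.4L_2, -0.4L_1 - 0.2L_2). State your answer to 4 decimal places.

var(L_1) = (8)² = 64;  var(L_2) = (5.5)² = 30.25
cov(L_1,L_2) = ρ·σ(L_1)·σ(L_2) = -0.5·8·5.5 = -22
cov(0.2L_1 - 0.4L_2, -0.4L_1 - 0.2L_2) = (0.2)(-0.4)var(L_1) + (-0.4)(-0.2)var(L_2) + [(0.2)(-0.2) + (-0.4)(-0.4)]cov(L_1,L_2)
= -0.08·64 + 0.08·30.25 + 0.12·-22 = -5.34

-5.3400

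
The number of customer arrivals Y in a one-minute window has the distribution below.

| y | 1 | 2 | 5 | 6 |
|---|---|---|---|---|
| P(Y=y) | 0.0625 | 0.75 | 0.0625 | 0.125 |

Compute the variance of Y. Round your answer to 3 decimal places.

2.234

E[Y] = (1)(0.0625) + (2)(0.75) + (5)(0.0625) + (6)(0.125) = 2.625
E[Y²] = (1)²(0.0625) + (2)²(0.75) + (5)²(0.0625) + (6)²(0.125) = 9.125
Var(Y) = E[Y²] − (E[Y])² = 9.125 − (2.625)² = 2.234375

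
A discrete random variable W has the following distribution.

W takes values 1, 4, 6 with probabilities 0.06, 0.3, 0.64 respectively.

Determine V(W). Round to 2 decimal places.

E[W] = (1)(0.06) + (4)(0.3) + (6)(0.64) = 5.1
E[W²] = (1)²(0.06) + (4)²(0.3) + (6)²(0.64) = 27.9
V(W) = E[W²] − (E[W])² = 27.9 − (5.1)² = 1.89

1.89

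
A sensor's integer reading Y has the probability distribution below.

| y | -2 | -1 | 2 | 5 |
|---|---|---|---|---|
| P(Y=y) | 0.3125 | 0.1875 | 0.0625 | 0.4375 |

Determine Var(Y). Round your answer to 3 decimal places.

E[Y] = (-2)(0.3125) + (-1)(0.1875) + (2)(0.0625) + (5)(0.4375) = 1.5
E[Y²] = (-2)²(0.3125) + (-1)²(0.1875) + (2)²(0.0625) + (5)²(0.4375) = 12.625
Var(Y) = E[Y²] − (E[Y])² = 12.625 − (1.5)² = 10.375

10.375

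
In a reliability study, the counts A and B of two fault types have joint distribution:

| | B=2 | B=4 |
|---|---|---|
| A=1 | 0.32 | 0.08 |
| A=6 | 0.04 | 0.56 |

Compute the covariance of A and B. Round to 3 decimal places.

1.760

E[A] = 4,  E[B] = 3.28
E[AB] = 14.88
cov(A,B) = E[AB] − E[A]E[B] = 14.88 − (4)(3.28) = 1.76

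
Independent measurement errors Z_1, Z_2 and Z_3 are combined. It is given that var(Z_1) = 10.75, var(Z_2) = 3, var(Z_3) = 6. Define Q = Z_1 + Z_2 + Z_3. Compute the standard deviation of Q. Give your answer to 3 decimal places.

By independence, var(Q) = (1)²var(Z_1) + (1)²var(Z_2) + (1)²var(Z_3)
= (1)²·10.75 + (1)²·3 + (1)²·6 = 19.75
sd(Q) = √19.75 ≈ 4.444

4.444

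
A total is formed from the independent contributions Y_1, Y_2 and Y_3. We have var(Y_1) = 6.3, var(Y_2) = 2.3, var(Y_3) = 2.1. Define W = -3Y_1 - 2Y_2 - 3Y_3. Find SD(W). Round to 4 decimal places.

By independence, var(W) = (-3)²var(Y_1) + (-2)²var(Y_2) + (-3)²var(Y_3)
= (-3)²·6.3 + (-2)²·2.3 + (-3)²·2.1 = 84.8
SD(W) = √84.8 ≈ 9.2087

9.2087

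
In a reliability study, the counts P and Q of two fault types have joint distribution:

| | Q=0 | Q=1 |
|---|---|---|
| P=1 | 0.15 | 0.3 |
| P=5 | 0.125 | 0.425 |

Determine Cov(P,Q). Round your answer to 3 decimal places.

E[P] = 3.2,  E[Q] = 0.725
E[PQ] = 2.425
Cov(P,Q) = E[PQ] − E[P]E[Q] = 2.425 − (3.2)(0.725) = 0.105

0.105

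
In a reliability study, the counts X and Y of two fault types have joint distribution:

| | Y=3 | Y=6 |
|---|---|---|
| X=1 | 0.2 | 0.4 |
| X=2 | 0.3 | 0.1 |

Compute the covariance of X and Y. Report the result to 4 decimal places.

-0.3000

E[X] = 1.4,  E[Y] = 4.5
E[XY] = 6
cov(X,Y) = E[XY] − E[X]E[Y] = 6 − (1.4)(4.5) = -0.3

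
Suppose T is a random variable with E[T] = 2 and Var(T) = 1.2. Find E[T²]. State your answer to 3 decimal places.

E[T²] = Var(T) + (E[T])² = 1.2 + (2)² = 5.2

5.200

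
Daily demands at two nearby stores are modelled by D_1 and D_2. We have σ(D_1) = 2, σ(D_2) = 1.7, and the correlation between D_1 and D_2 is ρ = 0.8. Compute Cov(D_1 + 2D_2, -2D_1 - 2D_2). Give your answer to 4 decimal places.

-35.8800

Var(D_1) = (2)² = 4;  Var(D_2) = (1.7)² = 2.89
Cov(D_1,D_2) = ρ·σ(D_1)·σ(D_2) = 0.8·2·1.7 = 2.72
Cov(D_1 + 2D_2, -2D_1 - 2D_2) = (1)(-2)Var(D_1) + (2)(-2)Var(D_2) + [(1)(-2) + (2)(-2)]Cov(D_1,D_2)
= -2·4 + -4·2.89 + -6·2.72 = -35.88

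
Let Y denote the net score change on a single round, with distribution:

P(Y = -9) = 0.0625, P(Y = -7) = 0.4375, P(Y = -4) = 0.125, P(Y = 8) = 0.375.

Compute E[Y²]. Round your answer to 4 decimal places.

52.5000

E[Y²] = (-9)²(0.0625) + (-7)²(0.4375) + (-4)²(0.125) + (8)²(0.375) = 52.5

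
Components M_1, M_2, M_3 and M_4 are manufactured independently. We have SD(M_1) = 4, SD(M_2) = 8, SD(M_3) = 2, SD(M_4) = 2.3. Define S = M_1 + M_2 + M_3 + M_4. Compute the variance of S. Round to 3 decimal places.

var(M_1) = 16, var(M_2) = 64, var(M_3) = 4, var(M_4) = 5.29
By independence, var(S) = (1)²var(M_1) + (1)²var(M_2) + (1)²var(M_3) + (1)²var(M_4)
= (1)²·16 + (1)²·64 + (1)²·4 + (1)²·5.29 = 89.29

89.290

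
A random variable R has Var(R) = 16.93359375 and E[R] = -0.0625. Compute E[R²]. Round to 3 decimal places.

E[R²] = Var(R) + (E[R])² = 16.93359375 + (-0.0625)² = 16.9375

16.938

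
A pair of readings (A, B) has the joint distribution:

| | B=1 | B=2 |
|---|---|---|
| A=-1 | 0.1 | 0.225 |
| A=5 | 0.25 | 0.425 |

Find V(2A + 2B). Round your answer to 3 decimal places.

E[A] = 3.05,  E[B] = 1.65,  E[AB] = 4.95
V(A) = 17.2 − (3.05)² = 7.8975;  V(B) = 2.95 − (1.65)² = 0.2275
cov(A,B) = 4.95 − (3.05)(1.65) = -0.0825
V(2A + 2B) = (2)²·7.8975 + (2)²·0.2275 + 2·(2)·(2)·-0.0825 = 31.84

31.840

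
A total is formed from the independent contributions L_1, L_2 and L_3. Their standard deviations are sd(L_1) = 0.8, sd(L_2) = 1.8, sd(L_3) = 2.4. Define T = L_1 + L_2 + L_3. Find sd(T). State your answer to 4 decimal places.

3.1048

Var(L_1) = 0.64, Var(L_2) = 3.24, Var(L_3) = 5.76
By independence, Var(T) = (1)²Var(L_1) + (1)²Var(L_2) + (1)²Var(L_3)
= (1)²·0.64 + (1)²·3.24 + (1)²·5.76 = 9.64
sd(T) = √9.64 ≈ 3.1048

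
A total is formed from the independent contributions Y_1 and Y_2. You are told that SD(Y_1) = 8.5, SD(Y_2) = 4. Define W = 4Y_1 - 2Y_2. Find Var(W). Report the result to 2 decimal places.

Var(Y_1) = 72.25, Var(Y_2) = 16
By independence, Var(W) = (4)²Var(Y_1) + (-2)²Var(Y_2)
= (4)²·72.25 + (-2)²·16 = 1220

1220.00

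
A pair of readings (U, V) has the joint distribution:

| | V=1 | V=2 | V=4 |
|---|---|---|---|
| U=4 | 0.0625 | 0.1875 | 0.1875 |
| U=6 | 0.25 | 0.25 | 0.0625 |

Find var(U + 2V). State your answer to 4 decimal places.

E[U] = 5.125,  E[V] = 2.1875,  E[UV] = 10.75
var(U) = 27.25 − (5.125)² = 0.984375;  var(V) = 6.0625 − (2.1875)² = 1.27734375
Cov(U,V) = 10.75 − (5.125)(2.1875) = -0.4609375
var(U + 2V) = (1)²·0.984375 + (2)²·1.27734375 + 2·(1)·(2)·-0.4609375 = 4.25

4.2500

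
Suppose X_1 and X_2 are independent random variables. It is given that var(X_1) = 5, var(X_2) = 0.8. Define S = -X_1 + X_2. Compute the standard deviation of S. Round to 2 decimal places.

By independence, var(S) = (-1)²var(X_1) + (1)²var(X_2)
= (-1)²·5 + (1)²·0.8 = 5.8
sd(S) = √5.8 ≈ 2.41

2.41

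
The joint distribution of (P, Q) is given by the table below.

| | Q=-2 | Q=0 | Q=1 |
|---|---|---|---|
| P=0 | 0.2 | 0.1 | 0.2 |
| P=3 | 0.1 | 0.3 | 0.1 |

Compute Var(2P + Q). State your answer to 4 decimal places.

E[P] = 1.5,  E[Q] = -0.3,  E[PQ] = -0.3
Var(P) = 4.5 − (1.5)² = 2.25;  Var(Q) = 1.5 − (-0.3)² = 1.41
Cov(P,Q) = -0.3 − (1.5)(-0.3) = 0.15
Var(2P + Q) = (2)²·2.25 + (1)²·1.41 + 2·(2)·(1)·0.15 = 11.01

11.0100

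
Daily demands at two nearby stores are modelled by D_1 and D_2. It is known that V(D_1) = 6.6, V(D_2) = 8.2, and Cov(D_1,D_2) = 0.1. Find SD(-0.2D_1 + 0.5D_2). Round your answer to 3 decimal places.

V(-0.2D_1 + 0.5D_2) = (-0.2)²·V(D_1) + (0.5)²·V(D_2) + 2·(-0.2)·(0.5)·Cov(D_1,D_2)
= 0.04·6.6 + 0.25·8.2 + -0.2·0.1 = 2.294
SD(-0.2D_1 + 0.5D_2) = √2.294 ≈ 1.515

1.515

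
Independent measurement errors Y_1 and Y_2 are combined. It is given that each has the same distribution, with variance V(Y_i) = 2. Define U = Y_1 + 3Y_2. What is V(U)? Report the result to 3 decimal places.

By independence, V(U) = (1)²V(Y_1) + (3)²V(Y_2)
= (1)²·2 + (3)²·2 = 20

20.000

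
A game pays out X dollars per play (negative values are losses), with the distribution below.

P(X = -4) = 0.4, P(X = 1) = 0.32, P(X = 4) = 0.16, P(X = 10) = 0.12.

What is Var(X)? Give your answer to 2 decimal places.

E[X] = (-4)(0.4) + (1)(0.32) + (4)(0.16) + (10)(0.12) = 0.56
E[X²] = (-4)²(0.4) + (1)²(0.32) + (4)²(0.16) + (10)²(0.12) = 21.28
Var(X) = E[X²] − (E[X])² = 21.28 − (0.56)² = 20.9664

20.97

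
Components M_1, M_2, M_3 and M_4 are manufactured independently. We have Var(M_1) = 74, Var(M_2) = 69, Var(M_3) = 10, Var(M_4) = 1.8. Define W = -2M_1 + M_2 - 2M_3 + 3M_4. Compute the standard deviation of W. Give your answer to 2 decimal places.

20.52

By independence, Var(W) = (-2)²Var(M_1) + (1)²Var(M_2) + (-2)²Var(M_3) + (3)²Var(M_4)
= (-2)²·74 + (1)²·69 + (-2)²·10 + (3)²·1.8 = 421.2
sd(W) = √421.2 ≈ 20.52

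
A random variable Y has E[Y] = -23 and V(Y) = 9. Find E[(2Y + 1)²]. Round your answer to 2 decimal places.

2061.00

E[2Y + 1] = 2·-23 + 1 = -45
V(2Y + 1) = (2)²·9 = 36
E[(2Y + 1)²] = V((2Y + 1)) + (E[(2Y + 1)])² = 36 + (-45)² = 2061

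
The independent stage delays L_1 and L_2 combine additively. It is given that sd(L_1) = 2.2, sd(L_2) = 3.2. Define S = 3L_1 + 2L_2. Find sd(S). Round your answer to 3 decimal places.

9.193

Var(L_1) = 4.84, Var(L_2) = 10.24
By independence, Var(S) = (3)²Var(L_1) + (2)²Var(L_2)
= (3)²·4.84 + (2)²·10.24 = 84.52
sd(S) = √84.52 ≈ 9.193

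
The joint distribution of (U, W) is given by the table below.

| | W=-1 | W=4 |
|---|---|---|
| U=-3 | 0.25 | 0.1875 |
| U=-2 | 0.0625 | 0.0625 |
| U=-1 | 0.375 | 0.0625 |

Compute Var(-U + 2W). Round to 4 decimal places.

24.8594

E[U] = -2,  E[W] = 0.5625,  E[UW] = -1.75
Var(U) = 4.875 − (-2)² = 0.875;  Var(W) = 5.6875 − (0.5625)² = 5.37109375
cov(U,W) = -1.75 − (-2)(0.5625) = -0.625
Var(-U + 2W) = (-1)²·0.875 + (2)²·5.37109375 + 2·(-1)·(2)·-0.625 = 24.859375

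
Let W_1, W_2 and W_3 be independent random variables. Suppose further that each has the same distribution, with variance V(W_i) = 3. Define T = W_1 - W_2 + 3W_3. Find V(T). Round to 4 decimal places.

By independence, V(T) = (1)²V(W_1) + (-1)²V(W_2) + (3)²V(W_3)
= (1)²·3 + (-1)²·3 + (3)²·3 = 33

33.0000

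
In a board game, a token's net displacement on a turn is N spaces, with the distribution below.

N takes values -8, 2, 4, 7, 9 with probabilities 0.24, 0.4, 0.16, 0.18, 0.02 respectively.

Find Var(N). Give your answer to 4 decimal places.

E[N] = (-8)(0.24) + (2)(0.4) + (4)(0.16) + (7)(0.18) + (9)(0.02) = 0.96
E[N²] = (-8)²(0.24) + (2)²(0.4) + (4)²(0.16) + (7)²(0.18) + (9)²(0.02) = 29.96
Var(N) = E[N²] − (E[N])² = 29.96 − (0.96)² = 29.0384

29.0384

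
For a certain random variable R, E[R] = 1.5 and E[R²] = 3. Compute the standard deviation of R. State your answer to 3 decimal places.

0.866

V(R) = 3 − (1.5)² = 0.75
SD(R) = √0.75 ≈ 0.866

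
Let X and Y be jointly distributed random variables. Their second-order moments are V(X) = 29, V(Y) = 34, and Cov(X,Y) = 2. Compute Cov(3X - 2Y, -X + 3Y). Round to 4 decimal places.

-269.0000

Cov(3X - 2Y, -X + 3Y) = (3)(-1)V(X) + (-2)(3)V(Y) + [(3)(3) + (-2)(-1)]Cov(X,Y)
= -3·29 + -6·34 + 11·2 = -269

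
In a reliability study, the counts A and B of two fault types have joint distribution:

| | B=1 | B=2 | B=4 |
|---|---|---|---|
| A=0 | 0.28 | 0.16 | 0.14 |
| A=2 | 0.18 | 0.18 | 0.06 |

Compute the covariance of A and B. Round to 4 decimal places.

E[A] = 0.84,  E[B] = 1.94
E[AB] = 1.56
cov(A,B) = E[AB] − E[A]E[B] = 1.56 − (0.84)(1.94) = -0.0696

-0.0696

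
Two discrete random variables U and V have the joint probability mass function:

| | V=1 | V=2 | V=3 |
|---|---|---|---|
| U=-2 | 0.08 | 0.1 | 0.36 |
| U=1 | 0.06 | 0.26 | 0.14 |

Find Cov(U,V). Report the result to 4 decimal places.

-0.2568

E[U] = -0.62,  E[V] = 2.36
E[UV] = -1.72
Cov(U,V) = E[UV] − E[U]E[V] = -1.72 − (-0.62)(2.36) = -0.2568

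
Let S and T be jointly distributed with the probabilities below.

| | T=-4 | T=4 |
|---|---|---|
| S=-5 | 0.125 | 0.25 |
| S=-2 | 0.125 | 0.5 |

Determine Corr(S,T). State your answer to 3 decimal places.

0.149

E[S] = -3.125,  E[T] = 2
E[ST] = -5.5
Cov(S,T) = E[ST] − E[S]E[T] = -5.5 − (-3.125)(2) = 0.75
Var(S) = 2.109375,  Var(T) = 12
ρ = 0.75 / √(2.109375·12) ≈ 0.149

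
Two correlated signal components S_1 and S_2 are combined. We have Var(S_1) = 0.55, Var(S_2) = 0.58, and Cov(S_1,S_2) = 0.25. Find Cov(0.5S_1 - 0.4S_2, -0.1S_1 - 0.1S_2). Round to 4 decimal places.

-0.0068

Cov(0.5S_1 - 0.4S_2, -0.1S_1 - 0.1S_2) = (0.5)(-0.1)Var(S_1) + (-0.4)(-0.1)Var(S_2) + [(0.5)(-0.1) + (-0.4)(-0.1)]Cov(S_1,S_2)
= -0.05·0.55 + 0.04·0.58 + -0.01·0.25 = -0.0068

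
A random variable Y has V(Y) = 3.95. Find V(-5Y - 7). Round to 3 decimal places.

V(-5Y - 7) = (-5)²·V(Y) = 25·3.95 = 98.75

98.750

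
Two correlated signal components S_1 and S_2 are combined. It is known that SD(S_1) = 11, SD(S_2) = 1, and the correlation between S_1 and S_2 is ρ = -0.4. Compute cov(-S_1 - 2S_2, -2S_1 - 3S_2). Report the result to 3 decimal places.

V(S_1) = (11)² = 121;  V(S_2) = (1)² = 1
cov(S_1,S_2) = ρ·SD(S_1)·SD(S_2) = -0.4·11·1 = -4.4
cov(-S_1 - 2S_2, -2S_1 - 3S_2) = (-1)(-2)V(S_1) + (-2)(-3)V(S_2) + [(-1)(-3) + (-2)(-2)]cov(S_1,S_2)
= 2·121 + 6·1 + 7·-4.4 = 217.2

217.200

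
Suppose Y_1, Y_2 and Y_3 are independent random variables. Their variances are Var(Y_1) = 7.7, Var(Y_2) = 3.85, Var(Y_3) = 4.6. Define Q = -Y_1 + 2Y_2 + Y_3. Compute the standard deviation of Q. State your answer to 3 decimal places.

By independence, Var(Q) = (-1)²Var(Y_1) + (2)²Var(Y_2) + (1)²Var(Y_3)
= (-1)²·7.7 + (2)²·3.85 + (1)²·4.6 = 27.7
SD(Q) = √27.7 ≈ 5.263

5.263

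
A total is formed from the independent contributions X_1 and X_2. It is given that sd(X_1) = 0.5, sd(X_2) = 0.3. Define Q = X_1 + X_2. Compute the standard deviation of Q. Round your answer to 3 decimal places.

0.583

var(X_1) = 0.25, var(X_2) = 0.09
By independence, var(Q) = (1)²var(X_1) + (1)²var(X_2)
= (1)²·0.25 + (1)²·0.09 = 0.34
sd(Q) = √0.34 ≈ 0.583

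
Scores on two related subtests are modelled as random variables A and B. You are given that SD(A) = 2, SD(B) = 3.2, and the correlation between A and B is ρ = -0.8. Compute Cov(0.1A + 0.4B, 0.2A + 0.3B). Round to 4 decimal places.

var(A) = (2)² = 4;  var(B) = (3.2)² = 10.24
Cov(A,B) = ρ·SD(A)·SD(B) = -0.8·2·3.2 = -5.12
Cov(0.1A + 0.4B, 0.2A + 0.3B) = (0.1)(0.2)var(A) + (0.4)(0.3)var(B) + [(0.1)(0.3) + (0.4)(0.2)]Cov(A,B)
= 0.02·4 + 0.12·10.24 + 0.11·-5.12 = 0.7456

0.7456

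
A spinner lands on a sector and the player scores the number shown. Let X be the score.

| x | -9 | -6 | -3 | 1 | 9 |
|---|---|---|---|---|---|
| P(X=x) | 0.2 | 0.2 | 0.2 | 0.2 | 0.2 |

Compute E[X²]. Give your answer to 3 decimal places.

41.600

E[X²] = (-9)²(0.2) + (-6)²(0.2) + (-3)²(0.2) + (1)²(0.2) + (9)²(0.2) = 41.6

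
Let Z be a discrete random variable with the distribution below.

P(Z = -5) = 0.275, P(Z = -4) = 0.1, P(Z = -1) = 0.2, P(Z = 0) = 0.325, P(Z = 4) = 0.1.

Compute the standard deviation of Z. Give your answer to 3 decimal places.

2.792

E[Z] = (-5)(0.275) + (-4)(0.1) + (-1)(0.2) + (0)(0.325) + (4)(0.1) = -1.575
E[Z²] = (-5)²(0.275) + (-4)²(0.1) + (-1)²(0.2) + (0)²(0.325) + (4)²(0.1) = 10.275
Var(Z) = E[Z²] − (E[Z])² = 10.275 − (-1.575)² = 7.794375
σ(Z) = √7.794375 ≈ 2.792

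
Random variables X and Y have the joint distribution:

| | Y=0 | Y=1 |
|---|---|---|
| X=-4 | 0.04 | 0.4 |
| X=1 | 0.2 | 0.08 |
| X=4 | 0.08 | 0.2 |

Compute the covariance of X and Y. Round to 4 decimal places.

E[X] = -0.36,  E[Y] = 0.68
E[XY] = -0.72
Cov(X,Y) = E[XY] − E[X]E[Y] = -0.72 − (-0.36)(0.68) = -0.4752

-0.4752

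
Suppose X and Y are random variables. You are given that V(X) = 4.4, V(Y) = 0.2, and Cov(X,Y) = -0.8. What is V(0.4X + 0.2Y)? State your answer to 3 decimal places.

V(0.4X + 0.2Y) = (0.4)²·V(X) + (0.2)²·V(Y) + 2·(0.4)·(0.2)·Cov(X,Y)
= 0.16·4.4 + 0.04·0.2 + 0.16·-0.8 = 0.584

0.584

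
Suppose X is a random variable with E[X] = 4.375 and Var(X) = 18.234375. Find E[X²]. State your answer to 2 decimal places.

37.38

E[X²] = Var(X) + (E[X])² = 18.234375 + (4.375)² = 37.375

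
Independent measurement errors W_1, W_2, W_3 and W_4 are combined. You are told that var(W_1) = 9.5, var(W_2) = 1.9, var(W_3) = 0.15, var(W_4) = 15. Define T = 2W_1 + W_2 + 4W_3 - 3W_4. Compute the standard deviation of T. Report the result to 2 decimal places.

13.32

By independence, var(T) = (2)²var(W_1) + (1)²var(W_2) + (4)²var(W_3) + (-3)²var(W_4)
= (2)²·9.5 + (1)²·1.9 + (4)²·0.15 + (-3)²·15 = 177.3
σ(T) = √177.3 ≈ 13.32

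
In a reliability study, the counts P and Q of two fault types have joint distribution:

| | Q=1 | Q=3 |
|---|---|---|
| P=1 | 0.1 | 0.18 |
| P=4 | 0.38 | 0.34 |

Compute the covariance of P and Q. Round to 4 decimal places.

E[P] = 3.16,  E[Q] = 2.04
E[PQ] = 6.24
Cov(P,Q) = E[PQ] − E[P]E[Q] = 6.24 − (3.16)(2.04) = -0.2064

-0.2064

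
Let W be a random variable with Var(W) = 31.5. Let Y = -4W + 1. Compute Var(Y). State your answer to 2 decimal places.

504.00

Var(-4W + 1) = (-4)²·Var(W) = 16·31.5 = 504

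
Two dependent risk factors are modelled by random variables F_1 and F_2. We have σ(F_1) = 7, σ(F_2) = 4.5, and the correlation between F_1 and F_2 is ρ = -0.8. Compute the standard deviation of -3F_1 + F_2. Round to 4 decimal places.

24.7477

Var(F_1) = (7)² = 49;  Var(F_2) = (4.5)² = 20.25
Cov(F_1,F_2) = ρ·σ(F_1)·σ(F_2) = -0.8·7·4.5 = -25.2
Var(-3F_1 + F_2) = (-3)²·Var(F_1) + (1)²·Var(F_2) + 2·(-3)·(1)·Cov(F_1,F_2)
= 9·49 + 1·20.25 + -6·-25.2 = 612.45
σ(-3F_1 + F_2) = √612.45 ≈ 24.7477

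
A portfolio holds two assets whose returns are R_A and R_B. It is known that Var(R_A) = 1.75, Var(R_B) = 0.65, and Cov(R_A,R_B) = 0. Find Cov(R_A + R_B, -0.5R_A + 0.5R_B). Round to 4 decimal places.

-0.5500

Cov(R_A + R_B, -0.5R_A + 0.5R_B) = (1)(-0.5)Var(R_A) + (1)(0.5)Var(R_B) + [(1)(0.5) + (1)(-0.5)]Cov(R_A,R_B)
= -0.5·1.75 + 0.5·0.65 + 0·0 = -0.55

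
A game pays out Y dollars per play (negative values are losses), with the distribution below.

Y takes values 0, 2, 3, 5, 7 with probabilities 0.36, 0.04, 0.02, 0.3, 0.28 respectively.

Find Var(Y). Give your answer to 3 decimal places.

E[Y] = (0)(0.36) + (2)(0.04) + (3)(0.02) + (5)(0.3) + (7)(0.28) = 3.6
E[Y²] = (0)²(0.36) + (2)²(0.04) + (3)²(0.02) + (5)²(0.3) + (7)²(0.28) = 21.56
Var(Y) = E[Y²] − (E[Y])² = 21.56 − (3.6)² = 8.6

8.600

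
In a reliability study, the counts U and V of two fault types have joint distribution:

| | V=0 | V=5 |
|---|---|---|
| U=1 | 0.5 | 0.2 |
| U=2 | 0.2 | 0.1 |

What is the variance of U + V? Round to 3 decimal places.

E[U] = 1.3,  E[V] = 1.5,  E[UV] = 2
Var(U) = 1.9 − (1.3)² = 0.21;  Var(V) = 7.5 − (1.5)² = 5.25
cov(U,V) = 2 − (1.3)(1.5) = 0.05
Var(U + V) = (1)²·0.21 + (1)²·5.25 + 2·(1)·(1)·0.05 = 5.56

5.560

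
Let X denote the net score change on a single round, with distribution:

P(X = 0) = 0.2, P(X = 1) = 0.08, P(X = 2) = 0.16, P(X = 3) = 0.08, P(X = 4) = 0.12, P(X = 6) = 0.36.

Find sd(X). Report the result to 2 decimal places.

2.36

E[X] = (0)(0.2) + (1)(0.08) + (2)(0.16) + (3)(0.08) + (4)(0.12) + (6)(0.36) = 3.28
E[X²] = (0)²(0.2) + (1)²(0.08) + (2)²(0.16) + (3)²(0.08) + (4)²(0.12) + (6)²(0.36) = 16.32
var(X) = E[X²] − (E[X])² = 16.32 − (3.28)² = 5.5616
sd(X) = √5.5616 ≈ 2.36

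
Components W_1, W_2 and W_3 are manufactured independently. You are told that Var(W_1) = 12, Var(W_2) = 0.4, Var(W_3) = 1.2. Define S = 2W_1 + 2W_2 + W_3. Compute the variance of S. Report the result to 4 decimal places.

50.8000

By independence, Var(S) = (2)²Var(W_1) + (2)²Var(W_2) + (1)²Var(W_3)
= (2)²·12 + (2)²·0.4 + (1)²·1.2 = 50.8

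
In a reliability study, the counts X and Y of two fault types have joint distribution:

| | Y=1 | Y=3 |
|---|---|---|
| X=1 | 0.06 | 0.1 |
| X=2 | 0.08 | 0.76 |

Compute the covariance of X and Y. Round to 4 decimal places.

E[X] = 1.84,  E[Y] = 2.72
E[XY] = 5.08
cov(X,Y) = E[XY] − E[X]E[Y] = 5.08 − (1.84)(2.72) = 0.0752

0.0752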